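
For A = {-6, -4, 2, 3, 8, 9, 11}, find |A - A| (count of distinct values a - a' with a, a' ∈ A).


A - A = {a - a' : a, a' ∈ A}; |A| = 7.
Bounds: 2|A|-1 ≤ |A - A| ≤ |A|² - |A| + 1, i.e. 13 ≤ |A - A| ≤ 43.
Note: 0 ∈ A - A always (from a - a). The set is symmetric: if d ∈ A - A then -d ∈ A - A.
Enumerate nonzero differences d = a - a' with a > a' (then include -d):
Positive differences: {1, 2, 3, 5, 6, 7, 8, 9, 12, 13, 14, 15, 17}
Full difference set: {0} ∪ (positive diffs) ∪ (negative diffs).
|A - A| = 1 + 2·13 = 27 (matches direct enumeration: 27).

|A - A| = 27


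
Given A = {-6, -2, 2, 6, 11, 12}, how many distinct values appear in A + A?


A + A = {a + a' : a, a' ∈ A}; |A| = 6.
General bounds: 2|A| - 1 ≤ |A + A| ≤ |A|(|A|+1)/2, i.e. 11 ≤ |A + A| ≤ 21.
Lower bound 2|A|-1 is attained iff A is an arithmetic progression.
Enumerate sums a + a' for a ≤ a' (symmetric, so this suffices):
a = -6: -6+-6=-12, -6+-2=-8, -6+2=-4, -6+6=0, -6+11=5, -6+12=6
a = -2: -2+-2=-4, -2+2=0, -2+6=4, -2+11=9, -2+12=10
a = 2: 2+2=4, 2+6=8, 2+11=13, 2+12=14
a = 6: 6+6=12, 6+11=17, 6+12=18
a = 11: 11+11=22, 11+12=23
a = 12: 12+12=24
Distinct sums: {-12, -8, -4, 0, 4, 5, 6, 8, 9, 10, 12, 13, 14, 17, 18, 22, 23, 24}
|A + A| = 18

|A + A| = 18


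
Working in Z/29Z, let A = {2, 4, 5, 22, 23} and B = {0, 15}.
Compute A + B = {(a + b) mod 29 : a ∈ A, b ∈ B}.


Work in Z/29Z: reduce every sum a + b modulo 29.
Enumerate all 10 pairs:
a = 2: 2+0=2, 2+15=17
a = 4: 4+0=4, 4+15=19
a = 5: 5+0=5, 5+15=20
a = 22: 22+0=22, 22+15=8
a = 23: 23+0=23, 23+15=9
Distinct residues collected: {2, 4, 5, 8, 9, 17, 19, 20, 22, 23}
|A + B| = 10 (out of 29 total residues).

A + B = {2, 4, 5, 8, 9, 17, 19, 20, 22, 23}


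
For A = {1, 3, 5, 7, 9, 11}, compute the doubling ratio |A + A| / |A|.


|A| = 6.
Compute A + A by enumerating all 36 pairs.
A + A = {2, 4, 6, 8, 10, 12, 14, 16, 18, 20, 22}, so |A + A| = 11.
K = |A + A| / |A| = 11/6 (already in lowest terms) ≈ 1.8333.
Reference: AP of size 6 gives K = 11/6 ≈ 1.8333; a fully generic set of size 6 gives K ≈ 3.5000.

|A| = 6, |A + A| = 11, K = 11/6.


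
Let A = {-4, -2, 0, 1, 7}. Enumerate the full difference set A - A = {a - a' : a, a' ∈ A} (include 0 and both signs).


A - A = {a - a' : a, a' ∈ A}.
Compute a - a' for each ordered pair (a, a'):
a = -4: -4--4=0, -4--2=-2, -4-0=-4, -4-1=-5, -4-7=-11
a = -2: -2--4=2, -2--2=0, -2-0=-2, -2-1=-3, -2-7=-9
a = 0: 0--4=4, 0--2=2, 0-0=0, 0-1=-1, 0-7=-7
a = 1: 1--4=5, 1--2=3, 1-0=1, 1-1=0, 1-7=-6
a = 7: 7--4=11, 7--2=9, 7-0=7, 7-1=6, 7-7=0
Collecting distinct values (and noting 0 appears from a-a):
A - A = {-11, -9, -7, -6, -5, -4, -3, -2, -1, 0, 1, 2, 3, 4, 5, 6, 7, 9, 11}
|A - A| = 19

A - A = {-11, -9, -7, -6, -5, -4, -3, -2, -1, 0, 1, 2, 3, 4, 5, 6, 7, 9, 11}


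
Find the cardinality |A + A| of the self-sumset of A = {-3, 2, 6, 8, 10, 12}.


A + A = {a + a' : a, a' ∈ A}; |A| = 6.
General bounds: 2|A| - 1 ≤ |A + A| ≤ |A|(|A|+1)/2, i.e. 11 ≤ |A + A| ≤ 21.
Lower bound 2|A|-1 is attained iff A is an arithmetic progression.
Enumerate sums a + a' for a ≤ a' (symmetric, so this suffices):
a = -3: -3+-3=-6, -3+2=-1, -3+6=3, -3+8=5, -3+10=7, -3+12=9
a = 2: 2+2=4, 2+6=8, 2+8=10, 2+10=12, 2+12=14
a = 6: 6+6=12, 6+8=14, 6+10=16, 6+12=18
a = 8: 8+8=16, 8+10=18, 8+12=20
a = 10: 10+10=20, 10+12=22
a = 12: 12+12=24
Distinct sums: {-6, -1, 3, 4, 5, 7, 8, 9, 10, 12, 14, 16, 18, 20, 22, 24}
|A + A| = 16

|A + A| = 16


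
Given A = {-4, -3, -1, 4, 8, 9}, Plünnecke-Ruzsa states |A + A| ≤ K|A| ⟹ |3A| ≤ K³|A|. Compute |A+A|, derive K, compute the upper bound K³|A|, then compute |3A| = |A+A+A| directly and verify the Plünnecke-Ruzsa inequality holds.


|A| = 6.
Step 1: Compute A + A by enumerating all 36 pairs.
A + A = {-8, -7, -6, -5, -4, -2, 0, 1, 3, 4, 5, 6, 7, 8, 12, 13, 16, 17, 18}, so |A + A| = 19.
Step 2: Doubling constant K = |A + A|/|A| = 19/6 = 19/6 ≈ 3.1667.
Step 3: Plünnecke-Ruzsa gives |3A| ≤ K³·|A| = (3.1667)³ · 6 ≈ 190.5278.
Step 4: Compute 3A = A + A + A directly by enumerating all triples (a,b,c) ∈ A³; |3A| = 37.
Step 5: Check 37 ≤ 190.5278? Yes ✓.

K = 19/6, Plünnecke-Ruzsa bound K³|A| ≈ 190.5278, |3A| = 37, inequality holds.


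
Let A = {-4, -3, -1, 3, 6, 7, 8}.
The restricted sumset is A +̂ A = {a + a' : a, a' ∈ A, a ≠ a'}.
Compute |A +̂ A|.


Restricted sumset: A +̂ A = {a + a' : a ∈ A, a' ∈ A, a ≠ a'}.
Equivalently, take A + A and drop any sum 2a that is achievable ONLY as a + a for a ∈ A (i.e. sums representable only with equal summands).
Enumerate pairs (a, a') with a < a' (symmetric, so each unordered pair gives one sum; this covers all a ≠ a'):
  -4 + -3 = -7
  -4 + -1 = -5
  -4 + 3 = -1
  -4 + 6 = 2
  -4 + 7 = 3
  -4 + 8 = 4
  -3 + -1 = -4
  -3 + 3 = 0
  -3 + 6 = 3
  -3 + 7 = 4
  -3 + 8 = 5
  -1 + 3 = 2
  -1 + 6 = 5
  -1 + 7 = 6
  -1 + 8 = 7
  3 + 6 = 9
  3 + 7 = 10
  3 + 8 = 11
  6 + 7 = 13
  6 + 8 = 14
  7 + 8 = 15
Collected distinct sums: {-7, -5, -4, -1, 0, 2, 3, 4, 5, 6, 7, 9, 10, 11, 13, 14, 15}
|A +̂ A| = 17
(Reference bound: |A +̂ A| ≥ 2|A| - 3 for |A| ≥ 2, with |A| = 7 giving ≥ 11.)

|A +̂ A| = 17


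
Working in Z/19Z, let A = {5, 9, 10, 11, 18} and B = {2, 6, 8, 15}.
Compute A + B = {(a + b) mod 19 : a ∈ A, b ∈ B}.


Work in Z/19Z: reduce every sum a + b modulo 19.
Enumerate all 20 pairs:
a = 5: 5+2=7, 5+6=11, 5+8=13, 5+15=1
a = 9: 9+2=11, 9+6=15, 9+8=17, 9+15=5
a = 10: 10+2=12, 10+6=16, 10+8=18, 10+15=6
a = 11: 11+2=13, 11+6=17, 11+8=0, 11+15=7
a = 18: 18+2=1, 18+6=5, 18+8=7, 18+15=14
Distinct residues collected: {0, 1, 5, 6, 7, 11, 12, 13, 14, 15, 16, 17, 18}
|A + B| = 13 (out of 19 total residues).

A + B = {0, 1, 5, 6, 7, 11, 12, 13, 14, 15, 16, 17, 18}


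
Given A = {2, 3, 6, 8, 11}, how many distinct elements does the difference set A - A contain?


A - A = {a - a' : a, a' ∈ A}; |A| = 5.
Bounds: 2|A|-1 ≤ |A - A| ≤ |A|² - |A| + 1, i.e. 9 ≤ |A - A| ≤ 21.
Note: 0 ∈ A - A always (from a - a). The set is symmetric: if d ∈ A - A then -d ∈ A - A.
Enumerate nonzero differences d = a - a' with a > a' (then include -d):
Positive differences: {1, 2, 3, 4, 5, 6, 8, 9}
Full difference set: {0} ∪ (positive diffs) ∪ (negative diffs).
|A - A| = 1 + 2·8 = 17 (matches direct enumeration: 17).

|A - A| = 17


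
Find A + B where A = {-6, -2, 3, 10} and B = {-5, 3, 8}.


A + B = {a + b : a ∈ A, b ∈ B}.
Enumerate all |A|·|B| = 4·3 = 12 pairs (a, b) and collect distinct sums.
a = -6: -6+-5=-11, -6+3=-3, -6+8=2
a = -2: -2+-5=-7, -2+3=1, -2+8=6
a = 3: 3+-5=-2, 3+3=6, 3+8=11
a = 10: 10+-5=5, 10+3=13, 10+8=18
Collecting distinct sums: A + B = {-11, -7, -3, -2, 1, 2, 5, 6, 11, 13, 18}
|A + B| = 11

A + B = {-11, -7, -3, -2, 1, 2, 5, 6, 11, 13, 18}


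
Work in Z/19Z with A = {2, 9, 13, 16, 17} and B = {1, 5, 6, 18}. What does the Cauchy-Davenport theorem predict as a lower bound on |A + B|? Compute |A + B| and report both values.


Cauchy-Davenport: |A + B| ≥ min(p, |A| + |B| - 1) for A, B nonempty in Z/pZ.
|A| = 5, |B| = 4, p = 19.
CD lower bound = min(19, 5 + 4 - 1) = min(19, 8) = 8.
Compute A + B mod 19 directly:
a = 2: 2+1=3, 2+5=7, 2+6=8, 2+18=1
a = 9: 9+1=10, 9+5=14, 9+6=15, 9+18=8
a = 13: 13+1=14, 13+5=18, 13+6=0, 13+18=12
a = 16: 16+1=17, 16+5=2, 16+6=3, 16+18=15
a = 17: 17+1=18, 17+5=3, 17+6=4, 17+18=16
A + B = {0, 1, 2, 3, 4, 7, 8, 10, 12, 14, 15, 16, 17, 18}, so |A + B| = 14.
Verify: 14 ≥ 8? Yes ✓.

CD lower bound = 8, actual |A + B| = 14.


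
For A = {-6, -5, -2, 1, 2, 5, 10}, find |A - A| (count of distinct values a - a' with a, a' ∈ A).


A - A = {a - a' : a, a' ∈ A}; |A| = 7.
Bounds: 2|A|-1 ≤ |A - A| ≤ |A|² - |A| + 1, i.e. 13 ≤ |A - A| ≤ 43.
Note: 0 ∈ A - A always (from a - a). The set is symmetric: if d ∈ A - A then -d ∈ A - A.
Enumerate nonzero differences d = a - a' with a > a' (then include -d):
Positive differences: {1, 3, 4, 5, 6, 7, 8, 9, 10, 11, 12, 15, 16}
Full difference set: {0} ∪ (positive diffs) ∪ (negative diffs).
|A - A| = 1 + 2·13 = 27 (matches direct enumeration: 27).

|A - A| = 27


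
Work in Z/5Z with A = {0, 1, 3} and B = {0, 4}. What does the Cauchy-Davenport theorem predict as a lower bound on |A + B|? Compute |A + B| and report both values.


Cauchy-Davenport: |A + B| ≥ min(p, |A| + |B| - 1) for A, B nonempty in Z/pZ.
|A| = 3, |B| = 2, p = 5.
CD lower bound = min(5, 3 + 2 - 1) = min(5, 4) = 4.
Compute A + B mod 5 directly:
a = 0: 0+0=0, 0+4=4
a = 1: 1+0=1, 1+4=0
a = 3: 3+0=3, 3+4=2
A + B = {0, 1, 2, 3, 4}, so |A + B| = 5.
Verify: 5 ≥ 4? Yes ✓.

CD lower bound = 4, actual |A + B| = 5.


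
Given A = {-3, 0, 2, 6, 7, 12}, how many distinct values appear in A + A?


A + A = {a + a' : a, a' ∈ A}; |A| = 6.
General bounds: 2|A| - 1 ≤ |A + A| ≤ |A|(|A|+1)/2, i.e. 11 ≤ |A + A| ≤ 21.
Lower bound 2|A|-1 is attained iff A is an arithmetic progression.
Enumerate sums a + a' for a ≤ a' (symmetric, so this suffices):
a = -3: -3+-3=-6, -3+0=-3, -3+2=-1, -3+6=3, -3+7=4, -3+12=9
a = 0: 0+0=0, 0+2=2, 0+6=6, 0+7=7, 0+12=12
a = 2: 2+2=4, 2+6=8, 2+7=9, 2+12=14
a = 6: 6+6=12, 6+7=13, 6+12=18
a = 7: 7+7=14, 7+12=19
a = 12: 12+12=24
Distinct sums: {-6, -3, -1, 0, 2, 3, 4, 6, 7, 8, 9, 12, 13, 14, 18, 19, 24}
|A + A| = 17

|A + A| = 17


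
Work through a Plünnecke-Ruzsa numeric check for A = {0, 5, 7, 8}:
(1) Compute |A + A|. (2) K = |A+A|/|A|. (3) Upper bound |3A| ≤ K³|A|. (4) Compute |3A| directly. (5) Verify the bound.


|A| = 4.
Step 1: Compute A + A by enumerating all 16 pairs.
A + A = {0, 5, 7, 8, 10, 12, 13, 14, 15, 16}, so |A + A| = 10.
Step 2: Doubling constant K = |A + A|/|A| = 10/4 = 10/4 ≈ 2.5000.
Step 3: Plünnecke-Ruzsa gives |3A| ≤ K³·|A| = (2.5000)³ · 4 ≈ 62.5000.
Step 4: Compute 3A = A + A + A directly by enumerating all triples (a,b,c) ∈ A³; |3A| = 18.
Step 5: Check 18 ≤ 62.5000? Yes ✓.

K = 10/4, Plünnecke-Ruzsa bound K³|A| ≈ 62.5000, |3A| = 18, inequality holds.


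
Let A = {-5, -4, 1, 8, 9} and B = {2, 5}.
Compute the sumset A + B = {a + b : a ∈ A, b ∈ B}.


A + B = {a + b : a ∈ A, b ∈ B}.
Enumerate all |A|·|B| = 5·2 = 10 pairs (a, b) and collect distinct sums.
a = -5: -5+2=-3, -5+5=0
a = -4: -4+2=-2, -4+5=1
a = 1: 1+2=3, 1+5=6
a = 8: 8+2=10, 8+5=13
a = 9: 9+2=11, 9+5=14
Collecting distinct sums: A + B = {-3, -2, 0, 1, 3, 6, 10, 11, 13, 14}
|A + B| = 10

A + B = {-3, -2, 0, 1, 3, 6, 10, 11, 13, 14}


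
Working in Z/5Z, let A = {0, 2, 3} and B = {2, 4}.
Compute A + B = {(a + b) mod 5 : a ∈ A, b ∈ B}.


Work in Z/5Z: reduce every sum a + b modulo 5.
Enumerate all 6 pairs:
a = 0: 0+2=2, 0+4=4
a = 2: 2+2=4, 2+4=1
a = 3: 3+2=0, 3+4=2
Distinct residues collected: {0, 1, 2, 4}
|A + B| = 4 (out of 5 total residues).

A + B = {0, 1, 2, 4}


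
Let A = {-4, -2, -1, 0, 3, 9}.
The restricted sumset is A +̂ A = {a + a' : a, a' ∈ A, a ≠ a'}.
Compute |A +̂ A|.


Restricted sumset: A +̂ A = {a + a' : a ∈ A, a' ∈ A, a ≠ a'}.
Equivalently, take A + A and drop any sum 2a that is achievable ONLY as a + a for a ∈ A (i.e. sums representable only with equal summands).
Enumerate pairs (a, a') with a < a' (symmetric, so each unordered pair gives one sum; this covers all a ≠ a'):
  -4 + -2 = -6
  -4 + -1 = -5
  -4 + 0 = -4
  -4 + 3 = -1
  -4 + 9 = 5
  -2 + -1 = -3
  -2 + 0 = -2
  -2 + 3 = 1
  -2 + 9 = 7
  -1 + 0 = -1
  -1 + 3 = 2
  -1 + 9 = 8
  0 + 3 = 3
  0 + 9 = 9
  3 + 9 = 12
Collected distinct sums: {-6, -5, -4, -3, -2, -1, 1, 2, 3, 5, 7, 8, 9, 12}
|A +̂ A| = 14
(Reference bound: |A +̂ A| ≥ 2|A| - 3 for |A| ≥ 2, with |A| = 6 giving ≥ 9.)

|A +̂ A| = 14


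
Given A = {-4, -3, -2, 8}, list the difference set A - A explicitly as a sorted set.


A - A = {a - a' : a, a' ∈ A}.
Compute a - a' for each ordered pair (a, a'):
a = -4: -4--4=0, -4--3=-1, -4--2=-2, -4-8=-12
a = -3: -3--4=1, -3--3=0, -3--2=-1, -3-8=-11
a = -2: -2--4=2, -2--3=1, -2--2=0, -2-8=-10
a = 8: 8--4=12, 8--3=11, 8--2=10, 8-8=0
Collecting distinct values (and noting 0 appears from a-a):
A - A = {-12, -11, -10, -2, -1, 0, 1, 2, 10, 11, 12}
|A - A| = 11

A - A = {-12, -11, -10, -2, -1, 0, 1, 2, 10, 11, 12}


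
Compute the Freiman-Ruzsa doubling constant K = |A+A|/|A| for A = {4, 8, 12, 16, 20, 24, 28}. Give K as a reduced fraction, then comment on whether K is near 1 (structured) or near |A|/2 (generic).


|A| = 7.
Compute A + A by enumerating all 49 pairs.
A + A = {8, 12, 16, 20, 24, 28, 32, 36, 40, 44, 48, 52, 56}, so |A + A| = 13.
K = |A + A| / |A| = 13/7 (already in lowest terms) ≈ 1.8571.
Reference: AP of size 7 gives K = 13/7 ≈ 1.8571; a fully generic set of size 7 gives K ≈ 4.0000.

|A| = 7, |A + A| = 13, K = 13/7.


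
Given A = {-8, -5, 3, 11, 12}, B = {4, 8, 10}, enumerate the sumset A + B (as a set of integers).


A + B = {a + b : a ∈ A, b ∈ B}.
Enumerate all |A|·|B| = 5·3 = 15 pairs (a, b) and collect distinct sums.
a = -8: -8+4=-4, -8+8=0, -8+10=2
a = -5: -5+4=-1, -5+8=3, -5+10=5
a = 3: 3+4=7, 3+8=11, 3+10=13
a = 11: 11+4=15, 11+8=19, 11+10=21
a = 12: 12+4=16, 12+8=20, 12+10=22
Collecting distinct sums: A + B = {-4, -1, 0, 2, 3, 5, 7, 11, 13, 15, 16, 19, 20, 21, 22}
|A + B| = 15

A + B = {-4, -1, 0, 2, 3, 5, 7, 11, 13, 15, 16, 19, 20, 21, 22}


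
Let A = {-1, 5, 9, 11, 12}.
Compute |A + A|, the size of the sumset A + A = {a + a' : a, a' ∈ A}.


A + A = {a + a' : a, a' ∈ A}; |A| = 5.
General bounds: 2|A| - 1 ≤ |A + A| ≤ |A|(|A|+1)/2, i.e. 9 ≤ |A + A| ≤ 15.
Lower bound 2|A|-1 is attained iff A is an arithmetic progression.
Enumerate sums a + a' for a ≤ a' (symmetric, so this suffices):
a = -1: -1+-1=-2, -1+5=4, -1+9=8, -1+11=10, -1+12=11
a = 5: 5+5=10, 5+9=14, 5+11=16, 5+12=17
a = 9: 9+9=18, 9+11=20, 9+12=21
a = 11: 11+11=22, 11+12=23
a = 12: 12+12=24
Distinct sums: {-2, 4, 8, 10, 11, 14, 16, 17, 18, 20, 21, 22, 23, 24}
|A + A| = 14

|A + A| = 14


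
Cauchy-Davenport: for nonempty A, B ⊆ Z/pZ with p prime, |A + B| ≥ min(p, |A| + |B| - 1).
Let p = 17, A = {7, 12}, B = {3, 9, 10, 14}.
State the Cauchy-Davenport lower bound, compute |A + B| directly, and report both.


Cauchy-Davenport: |A + B| ≥ min(p, |A| + |B| - 1) for A, B nonempty in Z/pZ.
|A| = 2, |B| = 4, p = 17.
CD lower bound = min(17, 2 + 4 - 1) = min(17, 5) = 5.
Compute A + B mod 17 directly:
a = 7: 7+3=10, 7+9=16, 7+10=0, 7+14=4
a = 12: 12+3=15, 12+9=4, 12+10=5, 12+14=9
A + B = {0, 4, 5, 9, 10, 15, 16}, so |A + B| = 7.
Verify: 7 ≥ 5? Yes ✓.

CD lower bound = 5, actual |A + B| = 7.


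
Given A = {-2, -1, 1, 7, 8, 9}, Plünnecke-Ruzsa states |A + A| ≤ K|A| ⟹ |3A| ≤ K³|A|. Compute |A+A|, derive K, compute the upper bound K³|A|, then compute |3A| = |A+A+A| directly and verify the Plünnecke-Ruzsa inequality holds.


|A| = 6.
Step 1: Compute A + A by enumerating all 36 pairs.
A + A = {-4, -3, -2, -1, 0, 2, 5, 6, 7, 8, 9, 10, 14, 15, 16, 17, 18}, so |A + A| = 17.
Step 2: Doubling constant K = |A + A|/|A| = 17/6 = 17/6 ≈ 2.8333.
Step 3: Plünnecke-Ruzsa gives |3A| ≤ K³·|A| = (2.8333)³ · 6 ≈ 136.4722.
Step 4: Compute 3A = A + A + A directly by enumerating all triples (a,b,c) ∈ A³; |3A| = 32.
Step 5: Check 32 ≤ 136.4722? Yes ✓.

K = 17/6, Plünnecke-Ruzsa bound K³|A| ≈ 136.4722, |3A| = 32, inequality holds.


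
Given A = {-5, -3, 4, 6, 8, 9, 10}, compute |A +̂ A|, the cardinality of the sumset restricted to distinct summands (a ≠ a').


Restricted sumset: A +̂ A = {a + a' : a ∈ A, a' ∈ A, a ≠ a'}.
Equivalently, take A + A and drop any sum 2a that is achievable ONLY as a + a for a ∈ A (i.e. sums representable only with equal summands).
Enumerate pairs (a, a') with a < a' (symmetric, so each unordered pair gives one sum; this covers all a ≠ a'):
  -5 + -3 = -8
  -5 + 4 = -1
  -5 + 6 = 1
  -5 + 8 = 3
  -5 + 9 = 4
  -5 + 10 = 5
  -3 + 4 = 1
  -3 + 6 = 3
  -3 + 8 = 5
  -3 + 9 = 6
  -3 + 10 = 7
  4 + 6 = 10
  4 + 8 = 12
  4 + 9 = 13
  4 + 10 = 14
  6 + 8 = 14
  6 + 9 = 15
  6 + 10 = 16
  8 + 9 = 17
  8 + 10 = 18
  9 + 10 = 19
Collected distinct sums: {-8, -1, 1, 3, 4, 5, 6, 7, 10, 12, 13, 14, 15, 16, 17, 18, 19}
|A +̂ A| = 17
(Reference bound: |A +̂ A| ≥ 2|A| - 3 for |A| ≥ 2, with |A| = 7 giving ≥ 11.)

|A +̂ A| = 17


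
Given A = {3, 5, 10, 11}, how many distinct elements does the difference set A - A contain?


A - A = {a - a' : a, a' ∈ A}; |A| = 4.
Bounds: 2|A|-1 ≤ |A - A| ≤ |A|² - |A| + 1, i.e. 7 ≤ |A - A| ≤ 13.
Note: 0 ∈ A - A always (from a - a). The set is symmetric: if d ∈ A - A then -d ∈ A - A.
Enumerate nonzero differences d = a - a' with a > a' (then include -d):
Positive differences: {1, 2, 5, 6, 7, 8}
Full difference set: {0} ∪ (positive diffs) ∪ (negative diffs).
|A - A| = 1 + 2·6 = 13 (matches direct enumeration: 13).

|A - A| = 13


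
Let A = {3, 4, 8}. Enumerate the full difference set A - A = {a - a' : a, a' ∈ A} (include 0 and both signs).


A - A = {a - a' : a, a' ∈ A}.
Compute a - a' for each ordered pair (a, a'):
a = 3: 3-3=0, 3-4=-1, 3-8=-5
a = 4: 4-3=1, 4-4=0, 4-8=-4
a = 8: 8-3=5, 8-4=4, 8-8=0
Collecting distinct values (and noting 0 appears from a-a):
A - A = {-5, -4, -1, 0, 1, 4, 5}
|A - A| = 7

A - A = {-5, -4, -1, 0, 1, 4, 5}


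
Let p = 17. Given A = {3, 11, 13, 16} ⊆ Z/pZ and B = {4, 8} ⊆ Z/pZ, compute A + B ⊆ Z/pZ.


Work in Z/17Z: reduce every sum a + b modulo 17.
Enumerate all 8 pairs:
a = 3: 3+4=7, 3+8=11
a = 11: 11+4=15, 11+8=2
a = 13: 13+4=0, 13+8=4
a = 16: 16+4=3, 16+8=7
Distinct residues collected: {0, 2, 3, 4, 7, 11, 15}
|A + B| = 7 (out of 17 total residues).

A + B = {0, 2, 3, 4, 7, 11, 15}


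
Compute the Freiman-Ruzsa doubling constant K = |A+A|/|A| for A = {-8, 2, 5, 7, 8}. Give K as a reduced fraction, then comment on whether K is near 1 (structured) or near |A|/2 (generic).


|A| = 5.
Compute A + A by enumerating all 25 pairs.
A + A = {-16, -6, -3, -1, 0, 4, 7, 9, 10, 12, 13, 14, 15, 16}, so |A + A| = 14.
K = |A + A| / |A| = 14/5 (already in lowest terms) ≈ 2.8000.
Reference: AP of size 5 gives K = 9/5 ≈ 1.8000; a fully generic set of size 5 gives K ≈ 3.0000.

|A| = 5, |A + A| = 14, K = 14/5.


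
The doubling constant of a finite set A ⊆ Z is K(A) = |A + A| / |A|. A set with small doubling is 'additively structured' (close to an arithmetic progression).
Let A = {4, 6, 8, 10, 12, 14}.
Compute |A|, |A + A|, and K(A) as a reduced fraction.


|A| = 6.
Compute A + A by enumerating all 36 pairs.
A + A = {8, 10, 12, 14, 16, 18, 20, 22, 24, 26, 28}, so |A + A| = 11.
K = |A + A| / |A| = 11/6 (already in lowest terms) ≈ 1.8333.
Reference: AP of size 6 gives K = 11/6 ≈ 1.8333; a fully generic set of size 6 gives K ≈ 3.5000.

|A| = 6, |A + A| = 11, K = 11/6.


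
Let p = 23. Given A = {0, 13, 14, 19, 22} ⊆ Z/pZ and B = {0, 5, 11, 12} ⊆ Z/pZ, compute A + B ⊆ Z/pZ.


Work in Z/23Z: reduce every sum a + b modulo 23.
Enumerate all 20 pairs:
a = 0: 0+0=0, 0+5=5, 0+11=11, 0+12=12
a = 13: 13+0=13, 13+5=18, 13+11=1, 13+12=2
a = 14: 14+0=14, 14+5=19, 14+11=2, 14+12=3
a = 19: 19+0=19, 19+5=1, 19+11=7, 19+12=8
a = 22: 22+0=22, 22+5=4, 22+11=10, 22+12=11
Distinct residues collected: {0, 1, 2, 3, 4, 5, 7, 8, 10, 11, 12, 13, 14, 18, 19, 22}
|A + B| = 16 (out of 23 total residues).

A + B = {0, 1, 2, 3, 4, 5, 7, 8, 10, 11, 12, 13, 14, 18, 19, 22}


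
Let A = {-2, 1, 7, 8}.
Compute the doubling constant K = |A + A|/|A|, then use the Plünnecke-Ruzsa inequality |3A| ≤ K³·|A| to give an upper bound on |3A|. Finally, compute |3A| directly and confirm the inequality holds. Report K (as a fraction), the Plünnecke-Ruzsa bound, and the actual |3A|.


|A| = 4.
Step 1: Compute A + A by enumerating all 16 pairs.
A + A = {-4, -1, 2, 5, 6, 8, 9, 14, 15, 16}, so |A + A| = 10.
Step 2: Doubling constant K = |A + A|/|A| = 10/4 = 10/4 ≈ 2.5000.
Step 3: Plünnecke-Ruzsa gives |3A| ≤ K³·|A| = (2.5000)³ · 4 ≈ 62.5000.
Step 4: Compute 3A = A + A + A directly by enumerating all triples (a,b,c) ∈ A³; |3A| = 19.
Step 5: Check 19 ≤ 62.5000? Yes ✓.

K = 10/4, Plünnecke-Ruzsa bound K³|A| ≈ 62.5000, |3A| = 19, inequality holds.


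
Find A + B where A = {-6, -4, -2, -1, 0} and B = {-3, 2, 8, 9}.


A + B = {a + b : a ∈ A, b ∈ B}.
Enumerate all |A|·|B| = 5·4 = 20 pairs (a, b) and collect distinct sums.
a = -6: -6+-3=-9, -6+2=-4, -6+8=2, -6+9=3
a = -4: -4+-3=-7, -4+2=-2, -4+8=4, -4+9=5
a = -2: -2+-3=-5, -2+2=0, -2+8=6, -2+9=7
a = -1: -1+-3=-4, -1+2=1, -1+8=7, -1+9=8
a = 0: 0+-3=-3, 0+2=2, 0+8=8, 0+9=9
Collecting distinct sums: A + B = {-9, -7, -5, -4, -3, -2, 0, 1, 2, 3, 4, 5, 6, 7, 8, 9}
|A + B| = 16

A + B = {-9, -7, -5, -4, -3, -2, 0, 1, 2, 3, 4, 5, 6, 7, 8, 9}


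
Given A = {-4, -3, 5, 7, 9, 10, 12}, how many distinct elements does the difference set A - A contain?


A - A = {a - a' : a, a' ∈ A}; |A| = 7.
Bounds: 2|A|-1 ≤ |A - A| ≤ |A|² - |A| + 1, i.e. 13 ≤ |A - A| ≤ 43.
Note: 0 ∈ A - A always (from a - a). The set is symmetric: if d ∈ A - A then -d ∈ A - A.
Enumerate nonzero differences d = a - a' with a > a' (then include -d):
Positive differences: {1, 2, 3, 4, 5, 7, 8, 9, 10, 11, 12, 13, 14, 15, 16}
Full difference set: {0} ∪ (positive diffs) ∪ (negative diffs).
|A - A| = 1 + 2·15 = 31 (matches direct enumeration: 31).

|A - A| = 31


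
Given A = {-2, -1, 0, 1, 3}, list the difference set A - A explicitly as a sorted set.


A - A = {a - a' : a, a' ∈ A}.
Compute a - a' for each ordered pair (a, a'):
a = -2: -2--2=0, -2--1=-1, -2-0=-2, -2-1=-3, -2-3=-5
a = -1: -1--2=1, -1--1=0, -1-0=-1, -1-1=-2, -1-3=-4
a = 0: 0--2=2, 0--1=1, 0-0=0, 0-1=-1, 0-3=-3
a = 1: 1--2=3, 1--1=2, 1-0=1, 1-1=0, 1-3=-2
a = 3: 3--2=5, 3--1=4, 3-0=3, 3-1=2, 3-3=0
Collecting distinct values (and noting 0 appears from a-a):
A - A = {-5, -4, -3, -2, -1, 0, 1, 2, 3, 4, 5}
|A - A| = 11

A - A = {-5, -4, -3, -2, -1, 0, 1, 2, 3, 4, 5}


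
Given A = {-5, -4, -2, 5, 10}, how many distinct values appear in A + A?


A + A = {a + a' : a, a' ∈ A}; |A| = 5.
General bounds: 2|A| - 1 ≤ |A + A| ≤ |A|(|A|+1)/2, i.e. 9 ≤ |A + A| ≤ 15.
Lower bound 2|A|-1 is attained iff A is an arithmetic progression.
Enumerate sums a + a' for a ≤ a' (symmetric, so this suffices):
a = -5: -5+-5=-10, -5+-4=-9, -5+-2=-7, -5+5=0, -5+10=5
a = -4: -4+-4=-8, -4+-2=-6, -4+5=1, -4+10=6
a = -2: -2+-2=-4, -2+5=3, -2+10=8
a = 5: 5+5=10, 5+10=15
a = 10: 10+10=20
Distinct sums: {-10, -9, -8, -7, -6, -4, 0, 1, 3, 5, 6, 8, 10, 15, 20}
|A + A| = 15

|A + A| = 15


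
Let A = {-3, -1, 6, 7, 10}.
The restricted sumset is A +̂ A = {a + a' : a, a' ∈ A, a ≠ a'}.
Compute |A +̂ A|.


Restricted sumset: A +̂ A = {a + a' : a ∈ A, a' ∈ A, a ≠ a'}.
Equivalently, take A + A and drop any sum 2a that is achievable ONLY as a + a for a ∈ A (i.e. sums representable only with equal summands).
Enumerate pairs (a, a') with a < a' (symmetric, so each unordered pair gives one sum; this covers all a ≠ a'):
  -3 + -1 = -4
  -3 + 6 = 3
  -3 + 7 = 4
  -3 + 10 = 7
  -1 + 6 = 5
  -1 + 7 = 6
  -1 + 10 = 9
  6 + 7 = 13
  6 + 10 = 16
  7 + 10 = 17
Collected distinct sums: {-4, 3, 4, 5, 6, 7, 9, 13, 16, 17}
|A +̂ A| = 10
(Reference bound: |A +̂ A| ≥ 2|A| - 3 for |A| ≥ 2, with |A| = 5 giving ≥ 7.)

|A +̂ A| = 10


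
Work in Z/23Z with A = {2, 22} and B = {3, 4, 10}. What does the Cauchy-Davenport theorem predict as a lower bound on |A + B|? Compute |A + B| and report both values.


Cauchy-Davenport: |A + B| ≥ min(p, |A| + |B| - 1) for A, B nonempty in Z/pZ.
|A| = 2, |B| = 3, p = 23.
CD lower bound = min(23, 2 + 3 - 1) = min(23, 4) = 4.
Compute A + B mod 23 directly:
a = 2: 2+3=5, 2+4=6, 2+10=12
a = 22: 22+3=2, 22+4=3, 22+10=9
A + B = {2, 3, 5, 6, 9, 12}, so |A + B| = 6.
Verify: 6 ≥ 4? Yes ✓.

CD lower bound = 4, actual |A + B| = 6.


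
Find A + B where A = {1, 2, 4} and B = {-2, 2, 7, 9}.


A + B = {a + b : a ∈ A, b ∈ B}.
Enumerate all |A|·|B| = 3·4 = 12 pairs (a, b) and collect distinct sums.
a = 1: 1+-2=-1, 1+2=3, 1+7=8, 1+9=10
a = 2: 2+-2=0, 2+2=4, 2+7=9, 2+9=11
a = 4: 4+-2=2, 4+2=6, 4+7=11, 4+9=13
Collecting distinct sums: A + B = {-1, 0, 2, 3, 4, 6, 8, 9, 10, 11, 13}
|A + B| = 11

A + B = {-1, 0, 2, 3, 4, 6, 8, 9, 10, 11, 13}


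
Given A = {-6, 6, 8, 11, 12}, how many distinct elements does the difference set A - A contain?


A - A = {a - a' : a, a' ∈ A}; |A| = 5.
Bounds: 2|A|-1 ≤ |A - A| ≤ |A|² - |A| + 1, i.e. 9 ≤ |A - A| ≤ 21.
Note: 0 ∈ A - A always (from a - a). The set is symmetric: if d ∈ A - A then -d ∈ A - A.
Enumerate nonzero differences d = a - a' with a > a' (then include -d):
Positive differences: {1, 2, 3, 4, 5, 6, 12, 14, 17, 18}
Full difference set: {0} ∪ (positive diffs) ∪ (negative diffs).
|A - A| = 1 + 2·10 = 21 (matches direct enumeration: 21).

|A - A| = 21


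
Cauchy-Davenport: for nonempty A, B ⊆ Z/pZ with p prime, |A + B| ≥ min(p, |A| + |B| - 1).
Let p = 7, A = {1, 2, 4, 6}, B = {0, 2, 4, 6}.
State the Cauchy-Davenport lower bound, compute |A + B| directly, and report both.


Cauchy-Davenport: |A + B| ≥ min(p, |A| + |B| - 1) for A, B nonempty in Z/pZ.
|A| = 4, |B| = 4, p = 7.
CD lower bound = min(7, 4 + 4 - 1) = min(7, 7) = 7.
Compute A + B mod 7 directly:
a = 1: 1+0=1, 1+2=3, 1+4=5, 1+6=0
a = 2: 2+0=2, 2+2=4, 2+4=6, 2+6=1
a = 4: 4+0=4, 4+2=6, 4+4=1, 4+6=3
a = 6: 6+0=6, 6+2=1, 6+4=3, 6+6=5
A + B = {0, 1, 2, 3, 4, 5, 6}, so |A + B| = 7.
Verify: 7 ≥ 7? Yes ✓.

CD lower bound = 7, actual |A + B| = 7.


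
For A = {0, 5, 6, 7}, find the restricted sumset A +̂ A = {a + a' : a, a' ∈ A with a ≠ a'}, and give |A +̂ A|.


Restricted sumset: A +̂ A = {a + a' : a ∈ A, a' ∈ A, a ≠ a'}.
Equivalently, take A + A and drop any sum 2a that is achievable ONLY as a + a for a ∈ A (i.e. sums representable only with equal summands).
Enumerate pairs (a, a') with a < a' (symmetric, so each unordered pair gives one sum; this covers all a ≠ a'):
  0 + 5 = 5
  0 + 6 = 6
  0 + 7 = 7
  5 + 6 = 11
  5 + 7 = 12
  6 + 7 = 13
Collected distinct sums: {5, 6, 7, 11, 12, 13}
|A +̂ A| = 6
(Reference bound: |A +̂ A| ≥ 2|A| - 3 for |A| ≥ 2, with |A| = 4 giving ≥ 5.)

|A +̂ A| = 6


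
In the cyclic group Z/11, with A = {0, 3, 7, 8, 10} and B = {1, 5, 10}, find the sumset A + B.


Work in Z/11Z: reduce every sum a + b modulo 11.
Enumerate all 15 pairs:
a = 0: 0+1=1, 0+5=5, 0+10=10
a = 3: 3+1=4, 3+5=8, 3+10=2
a = 7: 7+1=8, 7+5=1, 7+10=6
a = 8: 8+1=9, 8+5=2, 8+10=7
a = 10: 10+1=0, 10+5=4, 10+10=9
Distinct residues collected: {0, 1, 2, 4, 5, 6, 7, 8, 9, 10}
|A + B| = 10 (out of 11 total residues).

A + B = {0, 1, 2, 4, 5, 6, 7, 8, 9, 10}


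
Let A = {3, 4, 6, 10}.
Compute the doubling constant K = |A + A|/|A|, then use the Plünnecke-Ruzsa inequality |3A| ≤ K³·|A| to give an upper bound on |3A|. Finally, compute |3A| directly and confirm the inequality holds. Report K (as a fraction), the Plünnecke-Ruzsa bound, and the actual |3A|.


|A| = 4.
Step 1: Compute A + A by enumerating all 16 pairs.
A + A = {6, 7, 8, 9, 10, 12, 13, 14, 16, 20}, so |A + A| = 10.
Step 2: Doubling constant K = |A + A|/|A| = 10/4 = 10/4 ≈ 2.5000.
Step 3: Plünnecke-Ruzsa gives |3A| ≤ K³·|A| = (2.5000)³ · 4 ≈ 62.5000.
Step 4: Compute 3A = A + A + A directly by enumerating all triples (a,b,c) ∈ A³; |3A| = 17.
Step 5: Check 17 ≤ 62.5000? Yes ✓.

K = 10/4, Plünnecke-Ruzsa bound K³|A| ≈ 62.5000, |3A| = 17, inequality holds.


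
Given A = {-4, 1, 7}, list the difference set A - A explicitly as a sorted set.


A - A = {a - a' : a, a' ∈ A}.
Compute a - a' for each ordered pair (a, a'):
a = -4: -4--4=0, -4-1=-5, -4-7=-11
a = 1: 1--4=5, 1-1=0, 1-7=-6
a = 7: 7--4=11, 7-1=6, 7-7=0
Collecting distinct values (and noting 0 appears from a-a):
A - A = {-11, -6, -5, 0, 5, 6, 11}
|A - A| = 7

A - A = {-11, -6, -5, 0, 5, 6, 11}


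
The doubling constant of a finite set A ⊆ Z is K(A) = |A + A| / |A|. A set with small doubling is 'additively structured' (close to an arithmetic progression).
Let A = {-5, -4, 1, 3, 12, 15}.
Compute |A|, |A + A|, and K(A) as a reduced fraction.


|A| = 6.
Compute A + A by enumerating all 36 pairs.
A + A = {-10, -9, -8, -4, -3, -2, -1, 2, 4, 6, 7, 8, 10, 11, 13, 15, 16, 18, 24, 27, 30}, so |A + A| = 21.
K = |A + A| / |A| = 21/6 = 7/2 ≈ 3.5000.
Reference: AP of size 6 gives K = 11/6 ≈ 1.8333; a fully generic set of size 6 gives K ≈ 3.5000.

|A| = 6, |A + A| = 21, K = 21/6 = 7/2.


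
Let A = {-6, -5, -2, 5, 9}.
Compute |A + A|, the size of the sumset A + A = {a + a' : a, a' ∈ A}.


A + A = {a + a' : a, a' ∈ A}; |A| = 5.
General bounds: 2|A| - 1 ≤ |A + A| ≤ |A|(|A|+1)/2, i.e. 9 ≤ |A + A| ≤ 15.
Lower bound 2|A|-1 is attained iff A is an arithmetic progression.
Enumerate sums a + a' for a ≤ a' (symmetric, so this suffices):
a = -6: -6+-6=-12, -6+-5=-11, -6+-2=-8, -6+5=-1, -6+9=3
a = -5: -5+-5=-10, -5+-2=-7, -5+5=0, -5+9=4
a = -2: -2+-2=-4, -2+5=3, -2+9=7
a = 5: 5+5=10, 5+9=14
a = 9: 9+9=18
Distinct sums: {-12, -11, -10, -8, -7, -4, -1, 0, 3, 4, 7, 10, 14, 18}
|A + A| = 14

|A + A| = 14


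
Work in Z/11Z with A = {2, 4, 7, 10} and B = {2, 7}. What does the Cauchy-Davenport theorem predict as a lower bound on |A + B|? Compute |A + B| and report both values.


Cauchy-Davenport: |A + B| ≥ min(p, |A| + |B| - 1) for A, B nonempty in Z/pZ.
|A| = 4, |B| = 2, p = 11.
CD lower bound = min(11, 4 + 2 - 1) = min(11, 5) = 5.
Compute A + B mod 11 directly:
a = 2: 2+2=4, 2+7=9
a = 4: 4+2=6, 4+7=0
a = 7: 7+2=9, 7+7=3
a = 10: 10+2=1, 10+7=6
A + B = {0, 1, 3, 4, 6, 9}, so |A + B| = 6.
Verify: 6 ≥ 5? Yes ✓.

CD lower bound = 5, actual |A + B| = 6.


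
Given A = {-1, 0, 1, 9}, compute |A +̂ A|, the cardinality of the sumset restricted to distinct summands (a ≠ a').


Restricted sumset: A +̂ A = {a + a' : a ∈ A, a' ∈ A, a ≠ a'}.
Equivalently, take A + A and drop any sum 2a that is achievable ONLY as a + a for a ∈ A (i.e. sums representable only with equal summands).
Enumerate pairs (a, a') with a < a' (symmetric, so each unordered pair gives one sum; this covers all a ≠ a'):
  -1 + 0 = -1
  -1 + 1 = 0
  -1 + 9 = 8
  0 + 1 = 1
  0 + 9 = 9
  1 + 9 = 10
Collected distinct sums: {-1, 0, 1, 8, 9, 10}
|A +̂ A| = 6
(Reference bound: |A +̂ A| ≥ 2|A| - 3 for |A| ≥ 2, with |A| = 4 giving ≥ 5.)

|A +̂ A| = 6


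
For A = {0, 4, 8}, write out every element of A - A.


A - A = {a - a' : a, a' ∈ A}.
Compute a - a' for each ordered pair (a, a'):
a = 0: 0-0=0, 0-4=-4, 0-8=-8
a = 4: 4-0=4, 4-4=0, 4-8=-4
a = 8: 8-0=8, 8-4=4, 8-8=0
Collecting distinct values (and noting 0 appears from a-a):
A - A = {-8, -4, 0, 4, 8}
|A - A| = 5

A - A = {-8, -4, 0, 4, 8}


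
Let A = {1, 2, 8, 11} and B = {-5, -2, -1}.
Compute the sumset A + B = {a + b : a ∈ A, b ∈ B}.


A + B = {a + b : a ∈ A, b ∈ B}.
Enumerate all |A|·|B| = 4·3 = 12 pairs (a, b) and collect distinct sums.
a = 1: 1+-5=-4, 1+-2=-1, 1+-1=0
a = 2: 2+-5=-3, 2+-2=0, 2+-1=1
a = 8: 8+-5=3, 8+-2=6, 8+-1=7
a = 11: 11+-5=6, 11+-2=9, 11+-1=10
Collecting distinct sums: A + B = {-4, -3, -1, 0, 1, 3, 6, 7, 9, 10}
|A + B| = 10

A + B = {-4, -3, -1, 0, 1, 3, 6, 7, 9, 10}


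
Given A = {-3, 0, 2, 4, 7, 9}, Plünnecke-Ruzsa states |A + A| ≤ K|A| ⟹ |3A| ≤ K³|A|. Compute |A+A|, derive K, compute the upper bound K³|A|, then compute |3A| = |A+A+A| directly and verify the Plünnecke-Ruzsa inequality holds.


|A| = 6.
Step 1: Compute A + A by enumerating all 36 pairs.
A + A = {-6, -3, -1, 0, 1, 2, 4, 6, 7, 8, 9, 11, 13, 14, 16, 18}, so |A + A| = 16.
Step 2: Doubling constant K = |A + A|/|A| = 16/6 = 16/6 ≈ 2.6667.
Step 3: Plünnecke-Ruzsa gives |3A| ≤ K³·|A| = (2.6667)³ · 6 ≈ 113.7778.
Step 4: Compute 3A = A + A + A directly by enumerating all triples (a,b,c) ∈ A³; |3A| = 31.
Step 5: Check 31 ≤ 113.7778? Yes ✓.

K = 16/6, Plünnecke-Ruzsa bound K³|A| ≈ 113.7778, |3A| = 31, inequality holds.


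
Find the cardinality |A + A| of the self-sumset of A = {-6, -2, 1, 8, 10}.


A + A = {a + a' : a, a' ∈ A}; |A| = 5.
General bounds: 2|A| - 1 ≤ |A + A| ≤ |A|(|A|+1)/2, i.e. 9 ≤ |A + A| ≤ 15.
Lower bound 2|A|-1 is attained iff A is an arithmetic progression.
Enumerate sums a + a' for a ≤ a' (symmetric, so this suffices):
a = -6: -6+-6=-12, -6+-2=-8, -6+1=-5, -6+8=2, -6+10=4
a = -2: -2+-2=-4, -2+1=-1, -2+8=6, -2+10=8
a = 1: 1+1=2, 1+8=9, 1+10=11
a = 8: 8+8=16, 8+10=18
a = 10: 10+10=20
Distinct sums: {-12, -8, -5, -4, -1, 2, 4, 6, 8, 9, 11, 16, 18, 20}
|A + A| = 14

|A + A| = 14


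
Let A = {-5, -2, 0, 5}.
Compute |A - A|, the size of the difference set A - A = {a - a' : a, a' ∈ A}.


A - A = {a - a' : a, a' ∈ A}; |A| = 4.
Bounds: 2|A|-1 ≤ |A - A| ≤ |A|² - |A| + 1, i.e. 7 ≤ |A - A| ≤ 13.
Note: 0 ∈ A - A always (from a - a). The set is symmetric: if d ∈ A - A then -d ∈ A - A.
Enumerate nonzero differences d = a - a' with a > a' (then include -d):
Positive differences: {2, 3, 5, 7, 10}
Full difference set: {0} ∪ (positive diffs) ∪ (negative diffs).
|A - A| = 1 + 2·5 = 11 (matches direct enumeration: 11).

|A - A| = 11


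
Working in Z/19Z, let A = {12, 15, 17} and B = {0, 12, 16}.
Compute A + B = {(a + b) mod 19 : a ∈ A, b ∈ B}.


Work in Z/19Z: reduce every sum a + b modulo 19.
Enumerate all 9 pairs:
a = 12: 12+0=12, 12+12=5, 12+16=9
a = 15: 15+0=15, 15+12=8, 15+16=12
a = 17: 17+0=17, 17+12=10, 17+16=14
Distinct residues collected: {5, 8, 9, 10, 12, 14, 15, 17}
|A + B| = 8 (out of 19 total residues).

A + B = {5, 8, 9, 10, 12, 14, 15, 17}


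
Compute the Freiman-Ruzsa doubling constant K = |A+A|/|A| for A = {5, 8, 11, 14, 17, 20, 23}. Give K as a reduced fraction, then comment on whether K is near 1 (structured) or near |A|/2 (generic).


|A| = 7.
Compute A + A by enumerating all 49 pairs.
A + A = {10, 13, 16, 19, 22, 25, 28, 31, 34, 37, 40, 43, 46}, so |A + A| = 13.
K = |A + A| / |A| = 13/7 (already in lowest terms) ≈ 1.8571.
Reference: AP of size 7 gives K = 13/7 ≈ 1.8571; a fully generic set of size 7 gives K ≈ 4.0000.

|A| = 7, |A + A| = 13, K = 13/7.


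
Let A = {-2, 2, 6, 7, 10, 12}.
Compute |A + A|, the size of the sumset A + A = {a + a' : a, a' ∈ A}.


A + A = {a + a' : a, a' ∈ A}; |A| = 6.
General bounds: 2|A| - 1 ≤ |A + A| ≤ |A|(|A|+1)/2, i.e. 11 ≤ |A + A| ≤ 21.
Lower bound 2|A|-1 is attained iff A is an arithmetic progression.
Enumerate sums a + a' for a ≤ a' (symmetric, so this suffices):
a = -2: -2+-2=-4, -2+2=0, -2+6=4, -2+7=5, -2+10=8, -2+12=10
a = 2: 2+2=4, 2+6=8, 2+7=9, 2+10=12, 2+12=14
a = 6: 6+6=12, 6+7=13, 6+10=16, 6+12=18
a = 7: 7+7=14, 7+10=17, 7+12=19
a = 10: 10+10=20, 10+12=22
a = 12: 12+12=24
Distinct sums: {-4, 0, 4, 5, 8, 9, 10, 12, 13, 14, 16, 17, 18, 19, 20, 22, 24}
|A + A| = 17

|A + A| = 17


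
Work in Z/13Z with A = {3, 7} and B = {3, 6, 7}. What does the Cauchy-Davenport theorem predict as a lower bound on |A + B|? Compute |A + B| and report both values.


Cauchy-Davenport: |A + B| ≥ min(p, |A| + |B| - 1) for A, B nonempty in Z/pZ.
|A| = 2, |B| = 3, p = 13.
CD lower bound = min(13, 2 + 3 - 1) = min(13, 4) = 4.
Compute A + B mod 13 directly:
a = 3: 3+3=6, 3+6=9, 3+7=10
a = 7: 7+3=10, 7+6=0, 7+7=1
A + B = {0, 1, 6, 9, 10}, so |A + B| = 5.
Verify: 5 ≥ 4? Yes ✓.

CD lower bound = 4, actual |A + B| = 5.


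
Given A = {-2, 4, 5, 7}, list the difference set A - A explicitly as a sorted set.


A - A = {a - a' : a, a' ∈ A}.
Compute a - a' for each ordered pair (a, a'):
a = -2: -2--2=0, -2-4=-6, -2-5=-7, -2-7=-9
a = 4: 4--2=6, 4-4=0, 4-5=-1, 4-7=-3
a = 5: 5--2=7, 5-4=1, 5-5=0, 5-7=-2
a = 7: 7--2=9, 7-4=3, 7-5=2, 7-7=0
Collecting distinct values (and noting 0 appears from a-a):
A - A = {-9, -7, -6, -3, -2, -1, 0, 1, 2, 3, 6, 7, 9}
|A - A| = 13

A - A = {-9, -7, -6, -3, -2, -1, 0, 1, 2, 3, 6, 7, 9}


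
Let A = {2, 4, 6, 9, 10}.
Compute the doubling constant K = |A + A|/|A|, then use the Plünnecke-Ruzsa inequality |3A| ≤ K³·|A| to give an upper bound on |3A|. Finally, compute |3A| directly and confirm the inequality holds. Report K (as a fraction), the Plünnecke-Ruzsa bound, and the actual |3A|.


|A| = 5.
Step 1: Compute A + A by enumerating all 25 pairs.
A + A = {4, 6, 8, 10, 11, 12, 13, 14, 15, 16, 18, 19, 20}, so |A + A| = 13.
Step 2: Doubling constant K = |A + A|/|A| = 13/5 = 13/5 ≈ 2.6000.
Step 3: Plünnecke-Ruzsa gives |3A| ≤ K³·|A| = (2.6000)³ · 5 ≈ 87.8800.
Step 4: Compute 3A = A + A + A directly by enumerating all triples (a,b,c) ∈ A³; |3A| = 22.
Step 5: Check 22 ≤ 87.8800? Yes ✓.

K = 13/5, Plünnecke-Ruzsa bound K³|A| ≈ 87.8800, |3A| = 22, inequality holds.


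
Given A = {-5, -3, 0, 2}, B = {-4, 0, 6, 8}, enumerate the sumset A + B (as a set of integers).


A + B = {a + b : a ∈ A, b ∈ B}.
Enumerate all |A|·|B| = 4·4 = 16 pairs (a, b) and collect distinct sums.
a = -5: -5+-4=-9, -5+0=-5, -5+6=1, -5+8=3
a = -3: -3+-4=-7, -3+0=-3, -3+6=3, -3+8=5
a = 0: 0+-4=-4, 0+0=0, 0+6=6, 0+8=8
a = 2: 2+-4=-2, 2+0=2, 2+6=8, 2+8=10
Collecting distinct sums: A + B = {-9, -7, -5, -4, -3, -2, 0, 1, 2, 3, 5, 6, 8, 10}
|A + B| = 14

A + B = {-9, -7, -5, -4, -3, -2, 0, 1, 2, 3, 5, 6, 8, 10}


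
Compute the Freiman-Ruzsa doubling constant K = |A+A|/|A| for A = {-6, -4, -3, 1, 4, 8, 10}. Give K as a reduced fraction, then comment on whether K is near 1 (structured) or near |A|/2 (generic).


|A| = 7.
Compute A + A by enumerating all 49 pairs.
A + A = {-12, -10, -9, -8, -7, -6, -5, -3, -2, 0, 1, 2, 4, 5, 6, 7, 8, 9, 11, 12, 14, 16, 18, 20}, so |A + A| = 24.
K = |A + A| / |A| = 24/7 (already in lowest terms) ≈ 3.4286.
Reference: AP of size 7 gives K = 13/7 ≈ 1.8571; a fully generic set of size 7 gives K ≈ 4.0000.

|A| = 7, |A + A| = 24, K = 24/7.


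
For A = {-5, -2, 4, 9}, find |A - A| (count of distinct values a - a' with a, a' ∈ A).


A - A = {a - a' : a, a' ∈ A}; |A| = 4.
Bounds: 2|A|-1 ≤ |A - A| ≤ |A|² - |A| + 1, i.e. 7 ≤ |A - A| ≤ 13.
Note: 0 ∈ A - A always (from a - a). The set is symmetric: if d ∈ A - A then -d ∈ A - A.
Enumerate nonzero differences d = a - a' with a > a' (then include -d):
Positive differences: {3, 5, 6, 9, 11, 14}
Full difference set: {0} ∪ (positive diffs) ∪ (negative diffs).
|A - A| = 1 + 2·6 = 13 (matches direct enumeration: 13).

|A - A| = 13


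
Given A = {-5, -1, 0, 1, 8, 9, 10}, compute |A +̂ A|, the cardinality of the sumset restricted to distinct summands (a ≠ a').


Restricted sumset: A +̂ A = {a + a' : a ∈ A, a' ∈ A, a ≠ a'}.
Equivalently, take A + A and drop any sum 2a that is achievable ONLY as a + a for a ∈ A (i.e. sums representable only with equal summands).
Enumerate pairs (a, a') with a < a' (symmetric, so each unordered pair gives one sum; this covers all a ≠ a'):
  -5 + -1 = -6
  -5 + 0 = -5
  -5 + 1 = -4
  -5 + 8 = 3
  -5 + 9 = 4
  -5 + 10 = 5
  -1 + 0 = -1
  -1 + 1 = 0
  -1 + 8 = 7
  -1 + 9 = 8
  -1 + 10 = 9
  0 + 1 = 1
  0 + 8 = 8
  0 + 9 = 9
  0 + 10 = 10
  1 + 8 = 9
  1 + 9 = 10
  1 + 10 = 11
  8 + 9 = 17
  8 + 10 = 18
  9 + 10 = 19
Collected distinct sums: {-6, -5, -4, -1, 0, 1, 3, 4, 5, 7, 8, 9, 10, 11, 17, 18, 19}
|A +̂ A| = 17
(Reference bound: |A +̂ A| ≥ 2|A| - 3 for |A| ≥ 2, with |A| = 7 giving ≥ 11.)

|A +̂ A| = 17


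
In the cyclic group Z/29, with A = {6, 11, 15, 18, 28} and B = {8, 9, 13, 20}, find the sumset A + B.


Work in Z/29Z: reduce every sum a + b modulo 29.
Enumerate all 20 pairs:
a = 6: 6+8=14, 6+9=15, 6+13=19, 6+20=26
a = 11: 11+8=19, 11+9=20, 11+13=24, 11+20=2
a = 15: 15+8=23, 15+9=24, 15+13=28, 15+20=6
a = 18: 18+8=26, 18+9=27, 18+13=2, 18+20=9
a = 28: 28+8=7, 28+9=8, 28+13=12, 28+20=19
Distinct residues collected: {2, 6, 7, 8, 9, 12, 14, 15, 19, 20, 23, 24, 26, 27, 28}
|A + B| = 15 (out of 29 total residues).

A + B = {2, 6, 7, 8, 9, 12, 14, 15, 19, 20, 23, 24, 26, 27, 28}


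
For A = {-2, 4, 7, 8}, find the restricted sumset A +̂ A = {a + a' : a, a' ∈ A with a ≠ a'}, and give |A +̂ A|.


Restricted sumset: A +̂ A = {a + a' : a ∈ A, a' ∈ A, a ≠ a'}.
Equivalently, take A + A and drop any sum 2a that is achievable ONLY as a + a for a ∈ A (i.e. sums representable only with equal summands).
Enumerate pairs (a, a') with a < a' (symmetric, so each unordered pair gives one sum; this covers all a ≠ a'):
  -2 + 4 = 2
  -2 + 7 = 5
  -2 + 8 = 6
  4 + 7 = 11
  4 + 8 = 12
  7 + 8 = 15
Collected distinct sums: {2, 5, 6, 11, 12, 15}
|A +̂ A| = 6
(Reference bound: |A +̂ A| ≥ 2|A| - 3 for |A| ≥ 2, with |A| = 4 giving ≥ 5.)

|A +̂ A| = 6
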